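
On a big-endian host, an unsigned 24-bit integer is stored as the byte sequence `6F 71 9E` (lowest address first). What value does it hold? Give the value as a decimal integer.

In big-endian order the high byte comes first in memory.
The bytes are already most-significant first: 0x6F719E.
0x6F719E = 7303582.

7303582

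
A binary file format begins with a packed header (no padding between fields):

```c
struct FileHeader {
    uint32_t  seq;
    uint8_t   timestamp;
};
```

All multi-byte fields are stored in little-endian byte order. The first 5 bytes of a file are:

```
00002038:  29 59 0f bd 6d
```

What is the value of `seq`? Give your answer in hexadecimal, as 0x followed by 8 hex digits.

0xBD0F5929

`seq` is the first field, at byte offset 0, occupying 4 bytes.
Bytes at offsets 0..3: 29 59 0F BD.
Little-endian: lowest address holds the least-significant byte.
Reassemble most-significant byte first: BD 0F 59 29 → 0xBD0F5929.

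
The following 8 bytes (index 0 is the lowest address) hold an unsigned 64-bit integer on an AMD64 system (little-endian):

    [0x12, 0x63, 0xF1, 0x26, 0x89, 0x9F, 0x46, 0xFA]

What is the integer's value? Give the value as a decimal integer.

In little-endian order the low byte comes first in memory.
Reassemble most-significant byte first: FA 46 9F 89 26 F1 63 12 → 0xFA469F8926F16312.
0xFA469F8926F16312 = 18034277169264419602.

18034277169264419602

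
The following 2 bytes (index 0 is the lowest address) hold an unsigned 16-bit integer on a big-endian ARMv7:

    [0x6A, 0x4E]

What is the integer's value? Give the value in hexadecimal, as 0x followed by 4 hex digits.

Big-endian stores the most-significant byte at the lowest address.
The bytes are already most-significant first: 0x6A4E.

0x6A4E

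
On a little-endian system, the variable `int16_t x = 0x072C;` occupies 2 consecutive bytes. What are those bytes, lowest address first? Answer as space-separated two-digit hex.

Split into bytes (most-significant first): 07 2C.
Little-endian stores the least-significant byte at the lowest address.
So at ascending addresses the bytes are 2C 07.

2C 07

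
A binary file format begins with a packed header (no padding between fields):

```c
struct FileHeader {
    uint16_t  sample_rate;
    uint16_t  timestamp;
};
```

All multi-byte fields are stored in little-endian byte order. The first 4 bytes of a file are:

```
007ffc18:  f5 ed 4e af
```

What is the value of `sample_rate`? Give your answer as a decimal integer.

60917

`sample_rate` is the first field, at byte offset 0, occupying 2 bytes.
Bytes at offsets 0..1: F5 ED.
In little-endian order the low byte comes first in memory.
Reassemble most-significant byte first: ED F5 → 0xEDF5.
0xEDF5 = 60917.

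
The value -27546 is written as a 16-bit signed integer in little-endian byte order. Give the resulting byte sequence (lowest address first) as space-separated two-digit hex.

Two's complement of -27546 in 16 bits: 27546 = 0x6B9A; invert → 0x9465; add 1 → 0x9466.
Split into bytes (most-significant first): 94 66.
Little-endian: lowest address holds the least-significant byte.
So at ascending addresses the bytes are 66 94.

66 94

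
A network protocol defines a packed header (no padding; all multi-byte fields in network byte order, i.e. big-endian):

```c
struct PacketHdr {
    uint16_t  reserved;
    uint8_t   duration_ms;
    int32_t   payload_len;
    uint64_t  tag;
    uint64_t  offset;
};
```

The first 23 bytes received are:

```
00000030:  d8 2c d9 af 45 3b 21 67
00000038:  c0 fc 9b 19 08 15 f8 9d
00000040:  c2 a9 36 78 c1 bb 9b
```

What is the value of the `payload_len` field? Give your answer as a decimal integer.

-1354417375

`payload_len` follows `reserved` (2 B), `duration_ms` (1 B), so it starts at offset 2 + 1 = 3 and occupies 4 bytes.
Bytes at offsets 3..6: AF 45 3B 21.
In big-endian order the high byte comes first in memory.
The bytes are already most-significant first: 0xAF453B21.
Top bit is set, so as a signed 32-bit value this is 0xAF453B21 − 2^32 = -1354417375.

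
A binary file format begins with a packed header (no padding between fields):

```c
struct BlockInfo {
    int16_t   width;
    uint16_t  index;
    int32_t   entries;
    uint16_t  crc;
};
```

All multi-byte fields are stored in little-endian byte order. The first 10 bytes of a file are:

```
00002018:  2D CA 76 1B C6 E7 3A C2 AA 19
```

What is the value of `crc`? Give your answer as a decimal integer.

`crc` follows `width` (2 B), `index` (2 B), `entries` (4 B), so it starts at offset 2 + 2 + 4 = 8 and occupies 2 bytes.
Bytes at offsets 8..9: AA 19.
Little-endian: lowest address holds the least-significant byte.
Reassemble most-significant byte first: 19 AA → 0x19AA.
0x19AA = 6570.

6570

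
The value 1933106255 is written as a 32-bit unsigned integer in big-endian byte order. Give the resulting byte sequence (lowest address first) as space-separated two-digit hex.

1933106255 in hexadecimal, padded to 32 bits, is 0x7338DC4F.
Split into bytes (most-significant first): 73 38 DC 4F.
In big-endian order the high byte comes first in memory.
So the memory order matches the most-significant-first order: 73 38 DC 4F.

73 38 DC 4F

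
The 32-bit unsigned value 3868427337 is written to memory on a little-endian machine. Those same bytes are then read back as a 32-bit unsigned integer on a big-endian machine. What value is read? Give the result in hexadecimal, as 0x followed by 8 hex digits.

0x498493E6

3868427337 in 32-bit hexadecimal is 0xE6938449.
Stored little-endian, the bytes at ascending addresses are 49 84 93 E6.
Read back as big-endian, the last byte is least significant, giving 0x498493E6.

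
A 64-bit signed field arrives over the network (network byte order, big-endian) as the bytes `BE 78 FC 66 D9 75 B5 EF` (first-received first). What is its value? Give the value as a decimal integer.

In big-endian order the high byte comes first in memory.
The bytes are already most-significant first: 0xBE78FC66D975B5EF.
Top bit is set, so as a signed 64-bit value this is 0xBE78FC66D975B5EF − 2^64 = -4721746690632731153.

-4721746690632731153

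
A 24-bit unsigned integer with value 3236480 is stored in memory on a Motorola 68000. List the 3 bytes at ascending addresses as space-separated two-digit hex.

31 62 80

3236480 in hexadecimal, padded to 24 bits, is 0x316280.
Split into bytes (most-significant first): 31 62 80.
Big-endian stores the most-significant byte at the lowest address.
So the memory order matches the most-significant-first order: 31 62 80.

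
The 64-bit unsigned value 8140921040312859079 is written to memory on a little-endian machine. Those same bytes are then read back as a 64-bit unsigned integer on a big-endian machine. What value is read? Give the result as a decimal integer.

8140921040312859079 in 64-bit hexadecimal is 0x70FA5C8DC059F9C7.
Stored little-endian, the bytes at ascending addresses are C7 F9 59 C0 8D 5C FA 70.
Read back as big-endian, the last byte is least significant, giving 0xC7F959C08D5CFA70.
0xC7F959C08D5CFA70 = 14409647166288886384.

14409647166288886384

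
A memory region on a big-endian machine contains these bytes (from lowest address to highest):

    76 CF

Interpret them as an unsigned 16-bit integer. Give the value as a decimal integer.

30415

Big-endian: lowest address holds the most-significant byte.
The bytes are already most-significant first: 0x76CF.
0x76CF = 30415.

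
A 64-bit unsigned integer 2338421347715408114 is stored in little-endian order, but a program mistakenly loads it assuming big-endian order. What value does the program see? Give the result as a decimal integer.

2338421347715408114 in 64-bit hexadecimal is 0x2073BDD385C460F2.
Stored little-endian, the bytes at ascending addresses are F2 60 C4 85 D3 BD 73 20.
Read back as big-endian, the last byte is least significant, giving 0xF260C485D3BD7320.
0xF260C485D3BD7320 = 17465175434004886304.

17465175434004886304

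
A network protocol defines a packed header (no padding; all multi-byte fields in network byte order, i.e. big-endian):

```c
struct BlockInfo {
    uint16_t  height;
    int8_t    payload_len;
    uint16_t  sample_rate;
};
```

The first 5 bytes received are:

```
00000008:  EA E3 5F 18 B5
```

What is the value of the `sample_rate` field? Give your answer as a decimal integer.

`sample_rate` follows `height` (2 B), `payload_len` (1 B), so it starts at offset 2 + 1 = 3 and occupies 2 bytes.
Bytes at offsets 3..4: 18 B5.
Big-endian: lowest address holds the most-significant byte.
The bytes are already most-significant first: 0x18B5.
0x18B5 = 6325.

6325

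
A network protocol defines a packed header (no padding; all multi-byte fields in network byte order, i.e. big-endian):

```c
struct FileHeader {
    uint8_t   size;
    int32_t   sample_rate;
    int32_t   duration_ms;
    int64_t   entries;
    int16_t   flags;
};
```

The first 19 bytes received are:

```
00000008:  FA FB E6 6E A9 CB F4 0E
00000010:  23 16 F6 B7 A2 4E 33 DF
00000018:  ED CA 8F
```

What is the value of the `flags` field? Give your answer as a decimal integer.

`flags` follows `size` (1 B), `sample_rate` (4 B), `duration_ms` (4 B), `entries` (8 B), so it starts at offset 1 + 4 + 4 + 8 = 17 and occupies 2 bytes.
Bytes at offsets 17..18: CA 8F.
Big-endian: lowest address holds the most-significant byte.
The bytes are already most-significant first: 0xCA8F.
Top bit is set, so as a signed 16-bit value this is 0xCA8F − 2^16 = -13681.

-13681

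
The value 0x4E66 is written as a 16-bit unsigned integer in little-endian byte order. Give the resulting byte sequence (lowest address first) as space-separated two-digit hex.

Split into bytes (most-significant first): 4E 66.
Little-endian: lowest address holds the least-significant byte.
So at ascending addresses the bytes are 66 4E.

66 4E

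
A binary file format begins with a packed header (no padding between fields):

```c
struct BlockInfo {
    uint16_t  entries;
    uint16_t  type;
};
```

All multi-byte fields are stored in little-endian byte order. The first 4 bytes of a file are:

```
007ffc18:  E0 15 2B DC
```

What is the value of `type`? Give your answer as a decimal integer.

`type` follows `entries` (2 bytes), so it starts at byte offset 2 and occupies 2 bytes.
Bytes at offsets 2..3: 2B DC.
In little-endian order the low byte comes first in memory.
Reassemble most-significant byte first: DC 2B → 0xDC2B.
0xDC2B = 56363.

56363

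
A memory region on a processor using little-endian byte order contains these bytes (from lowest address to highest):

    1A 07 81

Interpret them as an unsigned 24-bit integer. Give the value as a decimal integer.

Little-endian stores the least-significant byte at the lowest address.
Reassemble most-significant byte first: 81 07 1A → 0x81071A.
0x81071A = 8455962.

8455962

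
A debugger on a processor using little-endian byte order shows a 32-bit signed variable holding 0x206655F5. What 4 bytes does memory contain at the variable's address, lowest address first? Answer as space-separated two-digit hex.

F5 55 66 20

Split into bytes (most-significant first): 20 66 55 F5.
In little-endian order the low byte comes first in memory.
So at ascending addresses the bytes are F5 55 66 20.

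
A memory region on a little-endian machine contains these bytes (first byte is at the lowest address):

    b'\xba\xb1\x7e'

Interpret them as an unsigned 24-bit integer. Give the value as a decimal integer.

Little-endian: lowest address holds the least-significant byte.
Reassemble most-significant byte first: 7E B1 BA → 0x7EB1BA.
0x7EB1BA = 8303034.

8303034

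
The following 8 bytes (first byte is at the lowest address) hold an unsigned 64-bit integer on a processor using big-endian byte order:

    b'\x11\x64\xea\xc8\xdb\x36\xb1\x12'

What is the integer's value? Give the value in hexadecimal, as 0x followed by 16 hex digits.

In big-endian order the high byte comes first in memory.
The bytes are already most-significant first: 0x1164EAC8DB36B112.

0x1164EAC8DB36B112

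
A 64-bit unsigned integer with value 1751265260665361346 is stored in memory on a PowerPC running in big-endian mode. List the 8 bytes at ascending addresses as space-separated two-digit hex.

18 4D BE 79 D9 70 D3 C2

1751265260665361346 in hexadecimal, padded to 64 bits, is 0x184DBE79D970D3C2.
Split into bytes (most-significant first): 18 4D BE 79 D9 70 D3 C2.
Big-endian: lowest address holds the most-significant byte.
So the memory order matches the most-significant-first order: 18 4D BE 79 D9 70 D3 C2.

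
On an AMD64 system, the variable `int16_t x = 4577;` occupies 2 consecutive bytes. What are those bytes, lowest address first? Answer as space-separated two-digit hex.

E1 11

4577 in hexadecimal, padded to 16 bits, is 0x11E1.
Split into bytes (most-significant first): 11 E1.
Little-endian: lowest address holds the least-significant byte.
So at ascending addresses the bytes are E1 11.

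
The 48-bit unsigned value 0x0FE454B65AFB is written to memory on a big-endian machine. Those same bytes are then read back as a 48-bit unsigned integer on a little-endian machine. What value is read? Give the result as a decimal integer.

276367024645135

Stored big-endian, the bytes at ascending addresses are 0F E4 54 B6 5A FB.
Read back as little-endian, the first byte is least significant, giving 0xFB5AB654E40F.
0xFB5AB654E40F = 276367024645135.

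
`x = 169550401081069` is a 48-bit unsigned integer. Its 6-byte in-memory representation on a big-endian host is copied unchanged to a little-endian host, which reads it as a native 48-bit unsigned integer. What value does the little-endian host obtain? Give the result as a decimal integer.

261195978716314

169550401081069 in 48-bit hexadecimal is 0x9A34876D8EED.
Stored big-endian, the bytes at ascending addresses are 9A 34 87 6D 8E ED.
Read back as little-endian, the first byte is least significant, giving 0xED8E6D87349A.
0xED8E6D87349A = 261195978716314.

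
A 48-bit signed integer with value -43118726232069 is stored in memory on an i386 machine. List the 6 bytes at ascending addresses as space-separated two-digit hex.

FB C7 A3 A3 C8 D8

Two's complement of -43118726232069 in 48 bits: 43118726232069 = 0x27375C5C3805; invert → 0xD8C8A3A3C7FA; add 1 → 0xD8C8A3A3C7FB.
Split into bytes (most-significant first): D8 C8 A3 A3 C7 FB.
In little-endian order the low byte comes first in memory.
So at ascending addresses the bytes are FB C7 A3 A3 C8 D8.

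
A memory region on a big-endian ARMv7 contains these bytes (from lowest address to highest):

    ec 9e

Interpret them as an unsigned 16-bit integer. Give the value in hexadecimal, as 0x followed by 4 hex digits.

Big-endian: lowest address holds the most-significant byte.
The bytes are already most-significant first: 0xEC9E.

0xEC9E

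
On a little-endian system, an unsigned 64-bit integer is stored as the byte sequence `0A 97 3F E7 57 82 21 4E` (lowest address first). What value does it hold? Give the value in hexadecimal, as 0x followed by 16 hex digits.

0x4E218257E73F970A

Little-endian stores the least-significant byte at the lowest address.
Reassemble most-significant byte first: 4E 21 82 57 E7 3F 97 0A → 0x4E218257E73F970A.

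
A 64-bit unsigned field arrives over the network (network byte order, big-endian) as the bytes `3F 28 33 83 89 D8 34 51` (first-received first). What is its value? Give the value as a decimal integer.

4550944063504266321

Big-endian: lowest address holds the most-significant byte.
The bytes are already most-significant first: 0x3F28338389D83451.
0x3F28338389D83451 = 4550944063504266321.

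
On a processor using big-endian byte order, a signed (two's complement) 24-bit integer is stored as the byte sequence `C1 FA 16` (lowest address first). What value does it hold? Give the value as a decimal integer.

Big-endian: lowest address holds the most-significant byte.
The bytes are already most-significant first: 0xC1FA16.
Top bit is set, so as a signed 24-bit value this is 0xC1FA16 − 2^24 = -4064746.

-4064746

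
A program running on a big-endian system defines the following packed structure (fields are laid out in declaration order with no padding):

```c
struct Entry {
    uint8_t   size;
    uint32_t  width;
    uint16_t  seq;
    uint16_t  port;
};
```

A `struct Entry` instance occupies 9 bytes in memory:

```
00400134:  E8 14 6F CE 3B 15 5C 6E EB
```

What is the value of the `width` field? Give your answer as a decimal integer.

`width` follows `size` (1 byte), so it starts at byte offset 1 and occupies 4 bytes.
Bytes at offsets 1..4: 14 6F CE 3B.
Big-endian stores the most-significant byte at the lowest address.
The bytes are already most-significant first: 0x146FCE3B.
0x146FCE3B = 342871611.

342871611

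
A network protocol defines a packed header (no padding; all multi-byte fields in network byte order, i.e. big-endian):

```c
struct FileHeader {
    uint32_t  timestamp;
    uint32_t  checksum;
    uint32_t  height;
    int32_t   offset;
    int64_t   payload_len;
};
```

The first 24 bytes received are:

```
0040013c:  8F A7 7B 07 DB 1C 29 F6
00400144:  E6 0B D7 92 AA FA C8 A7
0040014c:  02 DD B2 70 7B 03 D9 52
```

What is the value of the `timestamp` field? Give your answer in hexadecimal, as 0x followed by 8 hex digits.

`timestamp` is the first field, at byte offset 0, occupying 4 bytes.
Bytes at offsets 0..3: 8F A7 7B 07.
In big-endian order the high byte comes first in memory.
The bytes are already most-significant first: 0x8FA77B07.

0x8FA77B07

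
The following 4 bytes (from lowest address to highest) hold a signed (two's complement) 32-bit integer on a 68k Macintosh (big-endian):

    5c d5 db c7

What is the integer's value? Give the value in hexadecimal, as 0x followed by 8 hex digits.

Big-endian: lowest address holds the most-significant byte.
The bytes are already most-significant first: 0x5CD5DBC7.

0x5CD5DBC7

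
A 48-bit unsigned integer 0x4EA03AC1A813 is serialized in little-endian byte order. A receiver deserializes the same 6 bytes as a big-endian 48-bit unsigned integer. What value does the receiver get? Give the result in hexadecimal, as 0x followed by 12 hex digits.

0x13A8C13AA04E

Stored little-endian, the bytes at ascending addresses are 13 A8 C1 3A A0 4E.
Read back as big-endian, the last byte is least significant, giving 0x13A8C13AA04E.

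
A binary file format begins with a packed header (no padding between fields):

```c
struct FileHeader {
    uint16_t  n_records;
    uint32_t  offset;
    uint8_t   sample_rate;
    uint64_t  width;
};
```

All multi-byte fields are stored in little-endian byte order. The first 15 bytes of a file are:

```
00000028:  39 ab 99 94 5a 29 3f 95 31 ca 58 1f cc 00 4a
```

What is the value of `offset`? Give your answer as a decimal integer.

`offset` follows `n_records` (2 bytes), so it starts at byte offset 2 and occupies 4 bytes.
Bytes at offsets 2..5: 99 94 5A 29.
Little-endian: lowest address holds the least-significant byte.
Reassemble most-significant byte first: 29 5A 94 99 → 0x295A9499.
0x295A9499 = 693802137.

693802137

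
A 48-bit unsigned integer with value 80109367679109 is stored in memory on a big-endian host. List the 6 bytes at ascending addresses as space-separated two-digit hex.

80109367679109 in hexadecimal, padded to 48 bits, is 0x48DBEA675885.
Split into bytes (most-significant first): 48 DB EA 67 58 85.
Big-endian: lowest address holds the most-significant byte.
So the memory order matches the most-significant-first order: 48 DB EA 67 58 85.

48 DB EA 67 58 85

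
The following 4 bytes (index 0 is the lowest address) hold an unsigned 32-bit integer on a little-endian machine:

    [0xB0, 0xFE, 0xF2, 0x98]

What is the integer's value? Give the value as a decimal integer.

Little-endian stores the least-significant byte at the lowest address.
Reassemble most-significant byte first: 98 F2 FE B0 → 0x98F2FEB0.
0x98F2FEB0 = 2566061744.

2566061744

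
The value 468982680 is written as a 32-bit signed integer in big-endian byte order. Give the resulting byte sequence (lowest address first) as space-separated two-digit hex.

1B F4 1B 98

468982680 in hexadecimal, padded to 32 bits, is 0x1BF41B98.
Split into bytes (most-significant first): 1B F4 1B 98.
Big-endian: lowest address holds the most-significant byte.
So the memory order matches the most-significant-first order: 1B F4 1B 98.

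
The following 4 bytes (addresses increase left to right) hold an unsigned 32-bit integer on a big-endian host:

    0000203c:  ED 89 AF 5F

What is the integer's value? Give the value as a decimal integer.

Big-endian stores the most-significant byte at the lowest address.
The bytes are already most-significant first: 0xED89AF5F.
0xED89AF5F = 3985223519.

3985223519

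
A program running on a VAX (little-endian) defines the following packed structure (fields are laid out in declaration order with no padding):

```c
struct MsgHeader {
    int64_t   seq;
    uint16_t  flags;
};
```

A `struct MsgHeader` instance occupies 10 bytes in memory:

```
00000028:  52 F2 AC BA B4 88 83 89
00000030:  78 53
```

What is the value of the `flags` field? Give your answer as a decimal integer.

`flags` follows `seq` (8 bytes), so it starts at byte offset 8 and occupies 2 bytes.
Bytes at offsets 8..9: 78 53.
In little-endian order the low byte comes first in memory.
Reassemble most-significant byte first: 53 78 → 0x5378.
0x5378 = 21368.

21368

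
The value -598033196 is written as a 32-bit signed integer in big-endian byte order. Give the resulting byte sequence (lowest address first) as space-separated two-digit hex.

DC 5A BC D4

Two's complement of -598033196 in 32 bits: 598033196 = 0x23A5432C; invert → 0xDC5ABCD3; add 1 → 0xDC5ABCD4.
Split into bytes (most-significant first): DC 5A BC D4.
Big-endian: lowest address holds the most-significant byte.
So the memory order matches the most-significant-first order: DC 5A BC D4.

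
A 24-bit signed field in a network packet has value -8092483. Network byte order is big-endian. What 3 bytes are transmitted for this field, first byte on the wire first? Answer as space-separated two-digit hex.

84 84 BD

Two's complement of -8092483 in 24 bits: 8092483 = 0x7B7B43; invert → 0x8484BC; add 1 → 0x8484BD.
Split into bytes (most-significant first): 84 84 BD.
Big-endian: lowest address holds the most-significant byte.
So the memory order matches the most-significant-first order: 84 84 BD.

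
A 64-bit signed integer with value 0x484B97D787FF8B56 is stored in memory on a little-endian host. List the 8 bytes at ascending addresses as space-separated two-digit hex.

56 8B FF 87 D7 97 4B 48

Split into bytes (most-significant first): 48 4B 97 D7 87 FF 8B 56.
In little-endian order the low byte comes first in memory.
So at ascending addresses the bytes are 56 8B FF 87 D7 97 4B 48.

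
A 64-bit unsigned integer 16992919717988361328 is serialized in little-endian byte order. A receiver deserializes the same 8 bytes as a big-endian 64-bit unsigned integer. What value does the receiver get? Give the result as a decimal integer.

8098718424093086443

16992919717988361328 in 64-bit hexadecimal is 0xEBD2FA737F6D6470.
Stored little-endian, the bytes at ascending addresses are 70 64 6D 7F 73 FA D2 EB.
Read back as big-endian, the last byte is least significant, giving 0x70646D7F73FAD2EB.
0x70646D7F73FAD2EB = 8098718424093086443.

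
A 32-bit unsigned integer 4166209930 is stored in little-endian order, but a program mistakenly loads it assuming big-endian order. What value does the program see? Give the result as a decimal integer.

4166209930 in 32-bit hexadecimal is 0xF853518A.
Stored little-endian, the bytes at ascending addresses are 8A 51 53 F8.
Read back as big-endian, the last byte is least significant, giving 0x8A5153F8.
0x8A5153F8 = 2320585720.

2320585720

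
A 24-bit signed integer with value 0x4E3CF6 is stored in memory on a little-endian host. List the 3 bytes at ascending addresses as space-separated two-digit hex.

Split into bytes (most-significant first): 4E 3C F6.
Little-endian stores the least-significant byte at the lowest address.
So at ascending addresses the bytes are F6 3C 4E.

F6 3C 4E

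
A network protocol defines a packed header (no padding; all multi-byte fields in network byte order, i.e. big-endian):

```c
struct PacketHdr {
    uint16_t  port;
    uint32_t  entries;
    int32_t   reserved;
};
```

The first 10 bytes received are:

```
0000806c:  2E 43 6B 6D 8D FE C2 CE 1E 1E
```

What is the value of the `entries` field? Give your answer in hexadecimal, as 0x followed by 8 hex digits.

`entries` follows `port` (2 bytes), so it starts at byte offset 2 and occupies 4 bytes.
Bytes at offsets 2..5: 6B 6D 8D FE.
Big-endian stores the most-significant byte at the lowest address.
The bytes are already most-significant first: 0x6B6D8DFE.

0x6B6D8DFE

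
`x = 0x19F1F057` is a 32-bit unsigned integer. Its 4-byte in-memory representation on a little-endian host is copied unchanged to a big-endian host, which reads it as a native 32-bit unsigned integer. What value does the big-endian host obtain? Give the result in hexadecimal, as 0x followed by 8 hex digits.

Stored little-endian, the bytes at ascending addresses are 57 F0 F1 19.
Read back as big-endian, the last byte is least significant, giving 0x57F0F119.

0x57F0F119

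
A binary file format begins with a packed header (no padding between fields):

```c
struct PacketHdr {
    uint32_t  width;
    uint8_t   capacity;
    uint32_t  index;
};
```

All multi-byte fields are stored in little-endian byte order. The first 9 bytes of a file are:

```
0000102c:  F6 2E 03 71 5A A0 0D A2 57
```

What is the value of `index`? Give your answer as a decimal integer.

1470238112

`index` follows `width` (4 B), `capacity` (1 B), so it starts at offset 4 + 1 = 5 and occupies 4 bytes.
Bytes at offsets 5..8: A0 0D A2 57.
Little-endian stores the least-significant byte at the lowest address.
Reassemble most-significant byte first: 57 A2 0D A0 → 0x57A20DA0.
0x57A20DA0 = 1470238112.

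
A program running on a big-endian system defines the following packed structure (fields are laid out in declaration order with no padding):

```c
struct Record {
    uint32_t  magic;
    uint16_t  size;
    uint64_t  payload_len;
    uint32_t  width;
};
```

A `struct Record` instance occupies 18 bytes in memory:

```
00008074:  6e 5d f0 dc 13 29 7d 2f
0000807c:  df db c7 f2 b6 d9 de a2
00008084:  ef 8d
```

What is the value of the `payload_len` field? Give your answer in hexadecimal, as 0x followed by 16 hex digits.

`payload_len` follows `magic` (4 B), `size` (2 B), so it starts at offset 4 + 2 = 6 and occupies 8 bytes.
Bytes at offsets 6..13: 7D 2F DF DB C7 F2 B6 D9.
In big-endian order the high byte comes first in memory.
The bytes are already most-significant first: 0x7D2FDFDBC7F2B6D9.

0x7D2FDFDBC7F2B6D9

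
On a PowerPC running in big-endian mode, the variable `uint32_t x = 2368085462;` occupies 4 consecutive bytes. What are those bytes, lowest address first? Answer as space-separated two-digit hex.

8D 26 1D D6

2368085462 in hexadecimal, padded to 32 bits, is 0x8D261DD6.
Split into bytes (most-significant first): 8D 26 1D D6.
Big-endian: lowest address holds the most-significant byte.
So the memory order matches the most-significant-first order: 8D 26 1D D6.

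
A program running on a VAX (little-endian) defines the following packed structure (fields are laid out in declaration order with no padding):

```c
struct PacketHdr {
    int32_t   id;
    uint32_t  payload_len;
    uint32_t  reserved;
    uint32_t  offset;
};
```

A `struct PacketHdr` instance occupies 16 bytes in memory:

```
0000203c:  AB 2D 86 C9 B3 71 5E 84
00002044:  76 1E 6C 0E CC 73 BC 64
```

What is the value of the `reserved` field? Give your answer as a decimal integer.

241966710

`reserved` follows `id` (4 B), `payload_len` (4 B), so it starts at offset 4 + 4 = 8 and occupies 4 bytes.
Bytes at offsets 8..11: 76 1E 6C 0E.
Little-endian: lowest address holds the least-significant byte.
Reassemble most-significant byte first: 0E 6C 1E 76 → 0x0E6C1E76.
0x0E6C1E76 = 241966710.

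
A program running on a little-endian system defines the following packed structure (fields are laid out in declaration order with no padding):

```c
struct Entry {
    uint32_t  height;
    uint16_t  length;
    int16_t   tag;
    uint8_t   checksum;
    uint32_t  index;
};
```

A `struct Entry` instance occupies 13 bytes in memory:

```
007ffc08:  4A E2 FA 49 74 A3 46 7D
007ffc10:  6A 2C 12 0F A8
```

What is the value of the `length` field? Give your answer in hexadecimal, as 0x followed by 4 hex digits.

`length` follows `height` (4 bytes), so it starts at byte offset 4 and occupies 2 bytes.
Bytes at offsets 4..5: 74 A3.
Little-endian stores the least-significant byte at the lowest address.
Reassemble most-significant byte first: A3 74 → 0xA374.

0xA374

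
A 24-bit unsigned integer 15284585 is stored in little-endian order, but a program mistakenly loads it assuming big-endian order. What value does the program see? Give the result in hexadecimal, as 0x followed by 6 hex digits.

0x6939E9

15284585 in 24-bit hexadecimal is 0xE93969.
Stored little-endian, the bytes at ascending addresses are 69 39 E9.
Read back as big-endian, the last byte is least significant, giving 0x6939E9.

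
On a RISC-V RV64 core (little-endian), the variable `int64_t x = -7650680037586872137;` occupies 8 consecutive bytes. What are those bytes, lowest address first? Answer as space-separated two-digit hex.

B7 58 76 75 0A 53 D3 95

Two's complement of -7650680037586872137 in 64 bits: 7650680037586872137 = 0x6A2CACF58A89A749; invert → 0x95D3530A757658B6; add 1 → 0x95D3530A757658B7.
Split into bytes (most-significant first): 95 D3 53 0A 75 76 58 B7.
Little-endian: lowest address holds the least-significant byte.
So at ascending addresses the bytes are B7 58 76 75 0A 53 D3 95.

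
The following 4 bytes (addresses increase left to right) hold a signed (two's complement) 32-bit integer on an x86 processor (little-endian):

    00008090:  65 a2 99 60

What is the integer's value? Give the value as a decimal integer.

In little-endian order the low byte comes first in memory.
Reassemble most-significant byte first: 60 99 A2 65 → 0x6099A265.
0x6099A265 = 1620681317.

1620681317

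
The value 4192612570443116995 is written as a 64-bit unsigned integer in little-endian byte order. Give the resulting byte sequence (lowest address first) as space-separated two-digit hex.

4192612570443116995 in hexadecimal, padded to 64 bits, is 0x3A2F26EB5E1971C3.
Split into bytes (most-significant first): 3A 2F 26 EB 5E 19 71 C3.
Little-endian: lowest address holds the least-significant byte.
So at ascending addresses the bytes are C3 71 19 5E EB 26 2F 3A.

C3 71 19 5E EB 26 2F 3A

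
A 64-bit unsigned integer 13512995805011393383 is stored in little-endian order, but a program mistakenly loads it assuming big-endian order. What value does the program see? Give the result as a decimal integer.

7438553473501530043

13512995805011393383 in 64-bit hexadecimal is 0xBB87CE16F90C3B67.
Stored little-endian, the bytes at ascending addresses are 67 3B 0C F9 16 CE 87 BB.
Read back as big-endian, the last byte is least significant, giving 0x673B0CF916CE87BB.
0x673B0CF916CE87BB = 7438553473501530043.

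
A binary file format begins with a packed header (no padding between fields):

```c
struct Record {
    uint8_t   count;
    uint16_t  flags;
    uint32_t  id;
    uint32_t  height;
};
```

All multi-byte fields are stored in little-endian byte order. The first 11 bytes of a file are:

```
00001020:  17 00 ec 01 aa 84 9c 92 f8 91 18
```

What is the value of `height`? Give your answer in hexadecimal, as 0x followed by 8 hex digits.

`height` follows `count` (1 B), `flags` (2 B), `id` (4 B), so it starts at offset 1 + 2 + 4 = 7 and occupies 4 bytes.
Bytes at offsets 7..10: 92 F8 91 18.
Little-endian stores the least-significant byte at the lowest address.
Reassemble most-significant byte first: 18 91 F8 92 → 0x1891F892.

0x1891F892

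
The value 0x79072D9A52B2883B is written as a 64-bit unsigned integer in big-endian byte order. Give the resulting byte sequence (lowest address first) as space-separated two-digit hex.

79 07 2D 9A 52 B2 88 3B

Split into bytes (most-significant first): 79 07 2D 9A 52 B2 88 3B.
Big-endian stores the most-significant byte at the lowest address.
So the memory order matches the most-significant-first order: 79 07 2D 9A 52 B2 88 3B.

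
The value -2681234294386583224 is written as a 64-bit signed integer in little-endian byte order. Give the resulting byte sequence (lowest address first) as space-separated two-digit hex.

Two's complement of -2681234294386583224 in 64 bits: 2681234294386583224 = 0x2535A8628C81E6B8; invert → 0xDACA579D737E1947; add 1 → 0xDACA579D737E1948.
Split into bytes (most-significant first): DA CA 57 9D 73 7E 19 48.
Little-endian: lowest address holds the least-significant byte.
So at ascending addresses the bytes are 48 19 7E 73 9D 57 CA DA.

48 19 7E 73 9D 57 CA DA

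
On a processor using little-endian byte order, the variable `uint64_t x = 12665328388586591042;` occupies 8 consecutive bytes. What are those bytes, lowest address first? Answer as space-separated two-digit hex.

42 D3 5F CD 10 49 C4 AF

12665328388586591042 in hexadecimal, padded to 64 bits, is 0xAFC44910CD5FD342.
Split into bytes (most-significant first): AF C4 49 10 CD 5F D3 42.
Little-endian: lowest address holds the least-significant byte.
So at ascending addresses the bytes are 42 D3 5F CD 10 49 C4 AF.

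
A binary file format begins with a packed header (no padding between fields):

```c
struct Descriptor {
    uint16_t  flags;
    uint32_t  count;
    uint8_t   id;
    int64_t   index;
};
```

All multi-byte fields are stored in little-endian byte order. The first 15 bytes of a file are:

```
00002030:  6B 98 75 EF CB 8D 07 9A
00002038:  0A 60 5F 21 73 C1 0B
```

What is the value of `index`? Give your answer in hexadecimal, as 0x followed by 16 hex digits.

0x0BC173215F600A9A

`index` follows `flags` (2 B), `count` (4 B), `id` (1 B), so it starts at offset 2 + 4 + 1 = 7 and occupies 8 bytes.
Bytes at offsets 7..14: 9A 0A 60 5F 21 73 C1 0B.
Little-endian: lowest address holds the least-significant byte.
Reassemble most-significant byte first: 0B C1 73 21 5F 60 0A 9A → 0x0BC173215F600A9A.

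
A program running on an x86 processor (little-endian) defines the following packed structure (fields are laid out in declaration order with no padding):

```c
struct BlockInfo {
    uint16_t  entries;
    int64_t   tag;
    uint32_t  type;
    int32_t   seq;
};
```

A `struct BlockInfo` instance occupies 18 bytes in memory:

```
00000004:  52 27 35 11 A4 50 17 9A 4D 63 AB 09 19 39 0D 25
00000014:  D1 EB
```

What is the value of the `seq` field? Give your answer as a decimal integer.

`seq` follows `entries` (2 B), `tag` (8 B), `type` (4 B), so it starts at offset 2 + 8 + 4 = 14 and occupies 4 bytes.
Bytes at offsets 14..17: 0D 25 D1 EB.
Little-endian stores the least-significant byte at the lowest address.
Reassemble most-significant byte first: EB D1 25 0D → 0xEBD1250D.
Top bit is set, so as a signed 32-bit value this is 0xEBD1250D − 2^32 = -338615027.

-338615027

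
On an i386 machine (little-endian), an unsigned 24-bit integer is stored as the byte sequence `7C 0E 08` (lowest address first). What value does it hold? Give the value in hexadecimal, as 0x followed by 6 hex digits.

0x080E7C

In little-endian order the low byte comes first in memory.
Reassemble most-significant byte first: 08 0E 7C → 0x080E7C.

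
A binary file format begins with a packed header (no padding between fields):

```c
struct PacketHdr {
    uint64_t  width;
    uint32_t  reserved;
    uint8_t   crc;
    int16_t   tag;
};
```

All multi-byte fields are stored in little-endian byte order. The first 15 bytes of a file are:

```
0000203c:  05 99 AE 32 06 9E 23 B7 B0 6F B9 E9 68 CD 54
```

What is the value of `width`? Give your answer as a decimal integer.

13196565082582980869

`width` is the first field, at byte offset 0, occupying 8 bytes.
Bytes at offsets 0..7: 05 99 AE 32 06 9E 23 B7.
Little-endian: lowest address holds the least-significant byte.
Reassemble most-significant byte first: B7 23 9E 06 32 AE 99 05 → 0xB7239E0632AE9905.
0xB7239E0632AE9905 = 13196565082582980869.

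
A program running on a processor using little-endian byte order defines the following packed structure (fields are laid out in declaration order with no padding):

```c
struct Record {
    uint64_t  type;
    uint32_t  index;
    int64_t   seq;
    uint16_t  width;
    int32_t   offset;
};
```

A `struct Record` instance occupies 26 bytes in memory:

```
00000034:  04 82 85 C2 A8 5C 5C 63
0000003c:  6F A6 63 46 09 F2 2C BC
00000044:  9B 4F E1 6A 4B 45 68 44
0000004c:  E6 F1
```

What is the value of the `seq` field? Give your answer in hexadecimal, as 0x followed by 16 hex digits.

0x6AE14F9BBC2CF209

`seq` follows `type` (8 B), `index` (4 B), so it starts at offset 8 + 4 = 12 and occupies 8 bytes.
Bytes at offsets 12..19: 09 F2 2C BC 9B 4F E1 6A.
Little-endian: lowest address holds the least-significant byte.
Reassemble most-significant byte first: 6A E1 4F 9B BC 2C F2 09 → 0x6AE14F9BBC2CF209.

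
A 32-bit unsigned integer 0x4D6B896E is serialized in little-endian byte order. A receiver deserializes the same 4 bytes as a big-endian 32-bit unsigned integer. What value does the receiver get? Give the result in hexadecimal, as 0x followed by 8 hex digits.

Stored little-endian, the bytes at ascending addresses are 6E 89 6B 4D.
Read back as big-endian, the last byte is least significant, giving 0x6E896B4D.

0x6E896B4D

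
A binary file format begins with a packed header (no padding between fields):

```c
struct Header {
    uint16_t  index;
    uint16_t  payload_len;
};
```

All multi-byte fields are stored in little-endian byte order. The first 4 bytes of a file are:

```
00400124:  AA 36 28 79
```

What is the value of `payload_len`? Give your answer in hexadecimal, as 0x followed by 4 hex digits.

0x7928

`payload_len` follows `index` (2 bytes), so it starts at byte offset 2 and occupies 2 bytes.
Bytes at offsets 2..3: 28 79.
Little-endian: lowest address holds the least-significant byte.
Reassemble most-significant byte first: 79 28 → 0x7928.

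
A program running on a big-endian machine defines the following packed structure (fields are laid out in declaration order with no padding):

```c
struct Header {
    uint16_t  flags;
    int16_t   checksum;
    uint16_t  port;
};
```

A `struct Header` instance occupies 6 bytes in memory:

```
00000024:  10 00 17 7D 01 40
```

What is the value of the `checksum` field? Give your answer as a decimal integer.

`checksum` follows `flags` (2 bytes), so it starts at byte offset 2 and occupies 2 bytes.
Bytes at offsets 2..3: 17 7D.
Big-endian stores the most-significant byte at the lowest address.
The bytes are already most-significant first: 0x177D.
0x177D = 6013.

6013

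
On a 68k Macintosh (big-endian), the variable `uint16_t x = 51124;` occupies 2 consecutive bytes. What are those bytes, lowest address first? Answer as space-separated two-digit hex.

51124 in hexadecimal, padded to 16 bits, is 0xC7B4.
Split into bytes (most-significant first): C7 B4.
Big-endian stores the most-significant byte at the lowest address.
So the memory order matches the most-significant-first order: C7 B4.

C7 B4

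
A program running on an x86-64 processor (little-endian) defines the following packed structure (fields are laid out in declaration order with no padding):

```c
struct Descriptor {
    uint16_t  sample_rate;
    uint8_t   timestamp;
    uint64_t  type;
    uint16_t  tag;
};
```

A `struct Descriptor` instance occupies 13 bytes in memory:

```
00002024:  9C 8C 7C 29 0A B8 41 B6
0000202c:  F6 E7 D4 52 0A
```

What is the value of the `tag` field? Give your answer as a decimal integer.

`tag` follows `sample_rate` (2 B), `timestamp` (1 B), `type` (8 B), so it starts at offset 2 + 1 + 8 = 11 and occupies 2 bytes.
Bytes at offsets 11..12: 52 0A.
Little-endian: lowest address holds the least-significant byte.
Reassemble most-significant byte first: 0A 52 → 0x0A52.
0x0A52 = 2642.

2642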